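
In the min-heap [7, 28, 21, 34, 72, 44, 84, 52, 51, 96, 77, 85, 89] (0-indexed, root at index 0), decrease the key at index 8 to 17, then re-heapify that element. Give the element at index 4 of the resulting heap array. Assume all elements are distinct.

72

set index 8 from 51 to 17 → [7, 28, 21, 34, 72, 44, 84, 52, 17, 96, 77, 85, 89]
17 < parent 34 at index 3, swap → [7, 28, 21, 17, 72, 44, 84, 52, 34, 96, 77, 85, 89]
17 < parent 28 at index 1, swap → [7, 17, 21, 28, 72, 44, 84, 52, 34, 96, 77, 85, 89]
resulting array: [7, 17, 21, 28, 72, 44, 84, 52, 34, 96, 77, 85, 89]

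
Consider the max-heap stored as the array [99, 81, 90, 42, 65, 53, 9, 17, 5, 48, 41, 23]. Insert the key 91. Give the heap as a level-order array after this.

[99, 81, 91, 42, 65, 90, 9, 17, 5, 48, 41, 23, 53]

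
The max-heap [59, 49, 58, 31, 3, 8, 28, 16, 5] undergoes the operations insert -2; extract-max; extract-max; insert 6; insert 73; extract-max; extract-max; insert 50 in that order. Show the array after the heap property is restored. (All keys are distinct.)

[50, 31, 28, 16, 3, 8, -2, 5, 6]

insert -2:
  append -2 at index 9 → [59, 49, 58, 31, 3, 8, 28, 16, 5, -2] (no swap needed)
extract-max → returns 59:
  remove root 59; move last element -2 to root → [-2, 49, 58, 31, 3, 8, 28, 16, 5]
  -2 vs larger child 58 at index 2, swap → [58, 49, -2, 31, 3, 8, 28, 16, 5]
  -2 vs larger child 28 at index 6, swap → [58, 49, 28, 31, 3, 8, -2, 16, 5]
extract-max → returns 58:
  remove root 58; move last element 5 to root → [5, 49, 28, 31, 3, 8, -2, 16]
  5 vs larger child 49 at index 1, swap → [49, 5, 28, 31, 3, 8, -2, 16]
  5 vs larger child 31 at index 3, swap → [49, 31, 28, 5, 3, 8, -2, 16]
  5 vs only child 16 at index 7, swap → [49, 31, 28, 16, 3, 8, -2, 5]
insert 6:
  append 6 at index 8 → [49, 31, 28, 16, 3, 8, -2, 5, 6] (no swap needed)
insert 73:
  append 73 at index 9 → [49, 31, 28, 16, 3, 8, -2, 5, 6, 73]
  73 > parent 3 at index 4, swap → [49, 31, 28, 16, 73, 8, -2, 5, 6, 3]
  73 > parent 31 at index 1, swap → [49, 73, 28, 16, 31, 8, -2, 5, 6, 3]
  73 > parent 49 at index 0, swap → [73, 49, 28, 16, 31, 8, -2, 5, 6, 3]
extract-max → returns 73:
  remove root 73; move last element 3 to root → [3, 49, 28, 16, 31, 8, -2, 5, 6]
  3 vs larger child 49 at index 1, swap → [49, 3, 28, 16, 31, 8, -2, 5, 6]
  3 vs larger child 31 at index 4, swap → [49, 31, 28, 16, 3, 8, -2, 5, 6]
extract-max → returns 49:
  remove root 49; move last element 6 to root → [6, 31, 28, 16, 3, 8, -2, 5]
  6 vs larger child 31 at index 1, swap → [31, 6, 28, 16, 3, 8, -2, 5]
  6 vs larger child 16 at index 3, swap → [31, 16, 28, 6, 3, 8, -2, 5]
insert 50:
  append 50 at index 8 → [31, 16, 28, 6, 3, 8, -2, 5, 50]
  50 > parent 6 at index 3, swap → [31, 16, 28, 50, 3, 8, -2, 5, 6]
  50 > parent 16 at index 1, swap → [31, 50, 28, 16, 3, 8, -2, 5, 6]
  50 > parent 31 at index 0, swap → [50, 31, 28, 16, 3, 8, -2, 5, 6]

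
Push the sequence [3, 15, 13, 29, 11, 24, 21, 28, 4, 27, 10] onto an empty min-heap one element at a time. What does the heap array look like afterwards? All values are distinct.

Insert 3:
  append 3 at index 0 → [3] (no swap needed)
Insert 15:
  append 15 at index 1 → [3, 15] (no swap needed)
Insert 13:
  append 13 at index 2 → [3, 15, 13] (no swap needed)
Insert 29:
  append 29 at index 3 → [3, 15, 13, 29] (no swap needed)
Insert 11:
  append 11 at index 4 → [3, 15, 13, 29, 11]
  11 < parent 15 at index 1, swap → [3, 11, 13, 29, 15]
Insert 24:
  append 24 at index 5 → [3, 11, 13, 29, 15, 24] (no swap needed)
Insert 21:
  append 21 at index 6 → [3, 11, 13, 29, 15, 24, 21] (no swap needed)
Insert 28:
  append 28 at index 7 → [3, 11, 13, 29, 15, 24, 21, 28]
  28 < parent 29 at index 3, swap → [3, 11, 13, 28, 15, 24, 21, 29]
Insert 4:
  append 4 at index 8 → [3, 11, 13, 28, 15, 24, 21, 29, 4]
  4 < parent 28 at index 3, swap → [3, 11, 13, 4, 15, 24, 21, 29, 28]
  4 < parent 11 at index 1, swap → [3, 4, 13, 11, 15, 24, 21, 29, 28]
Insert 27:
  append 27 at index 9 → [3, 4, 13, 11, 15, 24, 21, 29, 28, 27] (no swap needed)
Insert 10:
  append 10 at index 10 → [3, 4, 13, 11, 15, 24, 21, 29, 28, 27, 10]
  10 < parent 15 at index 4, swap → [3, 4, 13, 11, 10, 24, 21, 29, 28, 27, 15]

[3, 4, 13, 11, 10, 24, 21, 29, 28, 27, 15]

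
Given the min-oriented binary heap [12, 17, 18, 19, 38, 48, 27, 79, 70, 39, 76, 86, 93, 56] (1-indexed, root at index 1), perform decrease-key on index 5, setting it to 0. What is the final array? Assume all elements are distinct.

[0, 12, 18, 19, 17, 48, 27, 79, 70, 39, 76, 86, 93, 56]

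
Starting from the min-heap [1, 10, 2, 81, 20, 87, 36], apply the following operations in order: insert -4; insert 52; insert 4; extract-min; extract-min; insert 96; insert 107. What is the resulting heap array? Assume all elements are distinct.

[2, 4, 36, 10, 20, 87, 52, 81, 96, 107]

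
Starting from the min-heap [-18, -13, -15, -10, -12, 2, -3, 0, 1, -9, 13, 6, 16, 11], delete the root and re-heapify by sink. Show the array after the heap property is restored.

remove root -18; move last element 11 to root → [11, -13, -15, -10, -12, 2, -3, 0, 1, -9, 13, 6, 16]
11 vs smaller child -15 at index 2, swap → [-15, -13, 11, -10, -12, 2, -3, 0, 1, -9, 13, 6, 16]
11 vs smaller child -3 at index 6, swap → [-15, -13, -3, -10, -12, 2, 11, 0, 1, -9, 13, 6, 16]

[-15, -13, -3, -10, -12, 2, 11, 0, 1, -9, 13, 6, 16]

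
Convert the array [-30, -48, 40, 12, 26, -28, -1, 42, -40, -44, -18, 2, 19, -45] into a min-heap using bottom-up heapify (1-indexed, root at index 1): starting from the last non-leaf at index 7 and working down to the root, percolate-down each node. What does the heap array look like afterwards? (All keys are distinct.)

sift down from index 7:
  -1 vs only child -45 at index 14, swap → [-30, -48, 40, 12, 26, -28, -45, 42, -40, -44, -18, 2, 19, -1]
sift down from index 6: already satisfies heap property
sift down from index 5:
  26 vs smaller child -44 at index 10, swap → [-30, -48, 40, 12, -44, -28, -45, 42, -40, 26, -18, 2, 19, -1]
sift down from index 4:
  12 vs smaller child -40 at index 9, swap → [-30, -48, 40, -40, -44, -28, -45, 42, 12, 26, -18, 2, 19, -1]
sift down from index 3:
  40 vs smaller child -45 at index 7, swap → [-30, -48, -45, -40, -44, -28, 40, 42, 12, 26, -18, 2, 19, -1]
  40 vs only child -1 at index 14, swap → [-30, -48, -45, -40, -44, -28, -1, 42, 12, 26, -18, 2, 19, 40]
sift down from index 2: already satisfies heap property
sift down from index 1:
  -30 vs smaller child -48 at index 2, swap → [-48, -30, -45, -40, -44, -28, -1, 42, 12, 26, -18, 2, 19, 40]
  -30 vs smaller child -44 at index 5, swap → [-48, -44, -45, -40, -30, -28, -1, 42, 12, 26, -18, 2, 19, 40]

[-48, -44, -45, -40, -30, -28, -1, 42, 12, 26, -18, 2, 19, 40]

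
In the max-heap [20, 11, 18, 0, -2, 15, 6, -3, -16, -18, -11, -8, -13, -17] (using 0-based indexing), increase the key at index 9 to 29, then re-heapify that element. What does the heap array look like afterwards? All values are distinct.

[29, 20, 18, 0, 11, 15, 6, -3, -16, -2, -11, -8, -13, -17]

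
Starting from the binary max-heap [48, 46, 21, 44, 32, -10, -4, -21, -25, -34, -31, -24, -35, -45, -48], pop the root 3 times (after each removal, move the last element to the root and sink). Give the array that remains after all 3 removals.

extract-max #1 returns 48:
  remove root 48; move last element -48 to root → [-48, 46, 21, 44, 32, -10, -4, -21, -25, -34, -31, -24, -35, -45]
  -48 vs larger child 46 at index 1, swap → [46, -48, 21, 44, 32, -10, -4, -21, -25, -34, -31, -24, -35, -45]
  -48 vs larger child 44 at index 3, swap → [46, 44, 21, -48, 32, -10, -4, -21, -25, -34, -31, -24, -35, -45]
  -48 vs larger child -21 at index 7, swap → [46, 44, 21, -21, 32, -10, -4, -48, -25, -34, -31, -24, -35, -45]
extract-max #2 returns 46:
  remove root 46; move last element -45 to root → [-45, 44, 21, -21, 32, -10, -4, -48, -25, -34, -31, -24, -35]
  -45 vs larger child 44 at index 1, swap → [44, -45, 21, -21, 32, -10, -4, -48, -25, -34, -31, -24, -35]
  -45 vs larger child 32 at index 4, swap → [44, 32, 21, -21, -45, -10, -4, -48, -25, -34, -31, -24, -35]
  -45 vs larger child -31 at index 10, swap → [44, 32, 21, -21, -31, -10, -4, -48, -25, -34, -45, -24, -35]
extract-max #3 returns 44:
  remove root 44; move last element -35 to root → [-35, 32, 21, -21, -31, -10, -4, -48, -25, -34, -45, -24]
  -35 vs larger child 32 at index 1, swap → [32, -35, 21, -21, -31, -10, -4, -48, -25, -34, -45, -24]
  -35 vs larger child -21 at index 3, swap → [32, -21, 21, -35, -31, -10, -4, -48, -25, -34, -45, -24]
  -35 vs larger child -25 at index 8, swap → [32, -21, 21, -25, -31, -10, -4, -48, -35, -34, -45, -24]

[32, -21, 21, -25, -31, -10, -4, -48, -35, -34, -45, -24]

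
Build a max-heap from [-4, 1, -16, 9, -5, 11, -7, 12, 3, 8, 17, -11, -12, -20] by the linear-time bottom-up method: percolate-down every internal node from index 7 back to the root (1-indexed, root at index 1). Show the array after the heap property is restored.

sift down from index 7: already satisfies heap property
sift down from index 6: already satisfies heap property
sift down from index 5:
  -5 vs larger child 17 at index 11, swap → [-4, 1, -16, 9, 17, 11, -7, 12, 3, 8, -5, -11, -12, -20]
sift down from index 4:
  9 vs larger child 12 at index 8, swap → [-4, 1, -16, 12, 17, 11, -7, 9, 3, 8, -5, -11, -12, -20]
sift down from index 3:
  -16 vs larger child 11 at index 6, swap → [-4, 1, 11, 12, 17, -16, -7, 9, 3, 8, -5, -11, -12, -20]
  -16 vs larger child -11 at index 12, swap → [-4, 1, 11, 12, 17, -11, -7, 9, 3, 8, -5, -16, -12, -20]
sift down from index 2:
  1 vs larger child 17 at index 5, swap → [-4, 17, 11, 12, 1, -11, -7, 9, 3, 8, -5, -16, -12, -20]
  1 vs larger child 8 at index 10, swap → [-4, 17, 11, 12, 8, -11, -7, 9, 3, 1, -5, -16, -12, -20]
sift down from index 1:
  -4 vs larger child 17 at index 2, swap → [17, -4, 11, 12, 8, -11, -7, 9, 3, 1, -5, -16, -12, -20]
  -4 vs larger child 12 at index 4, swap → [17, 12, 11, -4, 8, -11, -7, 9, 3, 1, -5, -16, -12, -20]
  -4 vs larger child 9 at index 8, swap → [17, 12, 11, 9, 8, -11, -7, -4, 3, 1, -5, -16, -12, -20]

[17, 12, 11, 9, 8, -11, -7, -4, 3, 1, -5, -16, -12, -20]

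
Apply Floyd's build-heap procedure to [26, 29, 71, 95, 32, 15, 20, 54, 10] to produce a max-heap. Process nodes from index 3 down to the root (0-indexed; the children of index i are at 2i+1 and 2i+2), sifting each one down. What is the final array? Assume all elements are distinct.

sift down from index 3: already satisfies heap property
sift down from index 2: already satisfies heap property
sift down from index 1:
  29 vs larger child 95 at index 3, swap → [26, 95, 71, 29, 32, 15, 20, 54, 10]
  29 vs larger child 54 at index 7, swap → [26, 95, 71, 54, 32, 15, 20, 29, 10]
sift down from index 0:
  26 vs larger child 95 at index 1, swap → [95, 26, 71, 54, 32, 15, 20, 29, 10]
  26 vs larger child 54 at index 3, swap → [95, 54, 71, 26, 32, 15, 20, 29, 10]
  26 vs larger child 29 at index 7, swap → [95, 54, 71, 29, 32, 15, 20, 26, 10]

[95, 54, 71, 29, 32, 15, 20, 26, 10]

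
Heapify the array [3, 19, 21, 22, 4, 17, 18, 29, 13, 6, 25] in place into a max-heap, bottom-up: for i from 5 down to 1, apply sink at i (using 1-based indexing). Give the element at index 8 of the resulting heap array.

19

sift down from index 5:
  4 vs larger child 25 at index 11, swap → [3, 19, 21, 22, 25, 17, 18, 29, 13, 6, 4]
sift down from index 4:
  22 vs larger child 29 at index 8, swap → [3, 19, 21, 29, 25, 17, 18, 22, 13, 6, 4]
sift down from index 3: already satisfies heap property
sift down from index 2:
  19 vs larger child 29 at index 4, swap → [3, 29, 21, 19, 25, 17, 18, 22, 13, 6, 4]
  19 vs larger child 22 at index 8, swap → [3, 29, 21, 22, 25, 17, 18, 19, 13, 6, 4]
sift down from index 1:
  3 vs larger child 29 at index 2, swap → [29, 3, 21, 22, 25, 17, 18, 19, 13, 6, 4]
  3 vs larger child 25 at index 5, swap → [29, 25, 21, 22, 3, 17, 18, 19, 13, 6, 4]
  3 vs larger child 6 at index 10, swap → [29, 25, 21, 22, 6, 17, 18, 19, 13, 3, 4]
resulting array: [29, 25, 21, 22, 6, 17, 18, 19, 13, 3, 4]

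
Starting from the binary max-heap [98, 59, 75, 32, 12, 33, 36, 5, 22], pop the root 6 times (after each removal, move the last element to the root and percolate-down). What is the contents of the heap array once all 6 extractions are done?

[22, 12, 5]

extract-max #1 returns 98:
  remove root 98; move last element 22 to root → [22, 59, 75, 32, 12, 33, 36, 5]
  22 vs larger child 75 at index 2, swap → [75, 59, 22, 32, 12, 33, 36, 5]
  22 vs larger child 36 at index 6, swap → [75, 59, 36, 32, 12, 33, 22, 5]
extract-max #2 returns 75:
  remove root 75; move last element 5 to root → [5, 59, 36, 32, 12, 33, 22]
  5 vs larger child 59 at index 1, swap → [59, 5, 36, 32, 12, 33, 22]
  5 vs larger child 32 at index 3, swap → [59, 32, 36, 5, 12, 33, 22]
extract-max #3 returns 59:
  remove root 59; move last element 22 to root → [22, 32, 36, 5, 12, 33]
  22 vs larger child 36 at index 2, swap → [36, 32, 22, 5, 12, 33]
  22 vs only child 33 at index 5, swap → [36, 32, 33, 5, 12, 22]
extract-max #4 returns 36:
  remove root 36; move last element 22 to root → [22, 32, 33, 5, 12]
  22 vs larger child 33 at index 2, swap → [33, 32, 22, 5, 12]
extract-max #5 returns 33:
  remove root 33; move last element 12 to root → [12, 32, 22, 5]
  12 vs larger child 32 at index 1, swap → [32, 12, 22, 5]
extract-max #6 returns 32:
  remove root 32; move last element 5 to root → [5, 12, 22]
  5 vs larger child 22 at index 2, swap → [22, 12, 5]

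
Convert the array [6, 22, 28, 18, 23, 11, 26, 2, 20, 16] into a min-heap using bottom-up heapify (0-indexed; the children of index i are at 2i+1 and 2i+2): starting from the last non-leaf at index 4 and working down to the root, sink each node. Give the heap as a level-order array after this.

[2, 6, 11, 18, 16, 28, 26, 22, 20, 23]

sift down from index 4:
  23 vs only child 16 at index 9, swap → [6, 22, 28, 18, 16, 11, 26, 2, 20, 23]
sift down from index 3:
  18 vs smaller child 2 at index 7, swap → [6, 22, 28, 2, 16, 11, 26, 18, 20, 23]
sift down from index 2:
  28 vs smaller child 11 at index 5, swap → [6, 22, 11, 2, 16, 28, 26, 18, 20, 23]
sift down from index 1:
  22 vs smaller child 2 at index 3, swap → [6, 2, 11, 22, 16, 28, 26, 18, 20, 23]
  22 vs smaller child 18 at index 7, swap → [6, 2, 11, 18, 16, 28, 26, 22, 20, 23]
sift down from index 0:
  6 vs smaller child 2 at index 1, swap → [2, 6, 11, 18, 16, 28, 26, 22, 20, 23]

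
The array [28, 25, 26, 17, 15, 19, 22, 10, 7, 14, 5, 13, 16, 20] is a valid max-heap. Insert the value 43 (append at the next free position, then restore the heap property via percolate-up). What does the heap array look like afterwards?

[43, 25, 28, 17, 15, 19, 26, 10, 7, 14, 5, 13, 16, 20, 22]

append 43 at index 14 → [28, 25, 26, 17, 15, 19, 22, 10, 7, 14, 5, 13, 16, 20, 43]
43 > parent 22 at index 6, swap → [28, 25, 26, 17, 15, 19, 43, 10, 7, 14, 5, 13, 16, 20, 22]
43 > parent 26 at index 2, swap → [28, 25, 43, 17, 15, 19, 26, 10, 7, 14, 5, 13, 16, 20, 22]
43 > parent 28 at index 0, swap → [43, 25, 28, 17, 15, 19, 26, 10, 7, 14, 5, 13, 16, 20, 22]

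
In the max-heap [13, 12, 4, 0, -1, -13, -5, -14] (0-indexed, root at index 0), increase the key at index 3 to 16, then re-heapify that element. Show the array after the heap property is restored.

[16, 13, 4, 12, -1, -13, -5, -14]

set index 3 from 0 to 16 → [13, 12, 4, 16, -1, -13, -5, -14]
16 > parent 12 at index 1, swap → [13, 16, 4, 12, -1, -13, -5, -14]
16 > parent 13 at index 0, swap → [16, 13, 4, 12, -1, -13, -5, -14]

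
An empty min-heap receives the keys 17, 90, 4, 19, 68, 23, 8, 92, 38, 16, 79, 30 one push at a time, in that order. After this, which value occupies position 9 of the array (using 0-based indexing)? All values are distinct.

Insert 17:
  append 17 at index 0 → [17] (no swap needed)
Insert 90:
  append 90 at index 1 → [17, 90] (no swap needed)
Insert 4:
  append 4 at index 2 → [17, 90, 4]
  4 < parent 17 at index 0, swap → [4, 90, 17]
Insert 19:
  append 19 at index 3 → [4, 90, 17, 19]
  19 < parent 90 at index 1, swap → [4, 19, 17, 90]
Insert 68:
  append 68 at index 4 → [4, 19, 17, 90, 68] (no swap needed)
Insert 23:
  append 23 at index 5 → [4, 19, 17, 90, 68, 23] (no swap needed)
Insert 8:
  append 8 at index 6 → [4, 19, 17, 90, 68, 23, 8]
  8 < parent 17 at index 2, swap → [4, 19, 8, 90, 68, 23, 17]
Insert 92:
  append 92 at index 7 → [4, 19, 8, 90, 68, 23, 17, 92] (no swap needed)
Insert 38:
  append 38 at index 8 → [4, 19, 8, 90, 68, 23, 17, 92, 38]
  38 < parent 90 at index 3, swap → [4, 19, 8, 38, 68, 23, 17, 92, 90]
Insert 16:
  append 16 at index 9 → [4, 19, 8, 38, 68, 23, 17, 92, 90, 16]
  16 < parent 68 at index 4, swap → [4, 19, 8, 38, 16, 23, 17, 92, 90, 68]
  16 < parent 19 at index 1, swap → [4, 16, 8, 38, 19, 23, 17, 92, 90, 68]
Insert 79:
  append 79 at index 10 → [4, 16, 8, 38, 19, 23, 17, 92, 90, 68, 79] (no swap needed)
Insert 30:
  append 30 at index 11 → [4, 16, 8, 38, 19, 23, 17, 92, 90, 68, 79, 30] (no swap needed)
resulting array: [4, 16, 8, 38, 19, 23, 17, 92, 90, 68, 79, 30]

68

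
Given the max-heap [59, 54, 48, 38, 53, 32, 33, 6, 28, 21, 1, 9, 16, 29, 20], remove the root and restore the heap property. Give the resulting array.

remove root 59; move last element 20 to root → [20, 54, 48, 38, 53, 32, 33, 6, 28, 21, 1, 9, 16, 29]
20 vs larger child 54 at index 1, swap → [54, 20, 48, 38, 53, 32, 33, 6, 28, 21, 1, 9, 16, 29]
20 vs larger child 53 at index 4, swap → [54, 53, 48, 38, 20, 32, 33, 6, 28, 21, 1, 9, 16, 29]
20 vs larger child 21 at index 9, swap → [54, 53, 48, 38, 21, 32, 33, 6, 28, 20, 1, 9, 16, 29]

[54, 53, 48, 38, 21, 32, 33, 6, 28, 20, 1, 9, 16, 29]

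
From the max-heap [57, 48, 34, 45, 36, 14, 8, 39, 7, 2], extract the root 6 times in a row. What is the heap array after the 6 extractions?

[14, 8, 2, 7]

extract-max #1 returns 57:
  remove root 57; move last element 2 to root → [2, 48, 34, 45, 36, 14, 8, 39, 7]
  2 vs larger child 48 at index 1, swap → [48, 2, 34, 45, 36, 14, 8, 39, 7]
  2 vs larger child 45 at index 3, swap → [48, 45, 34, 2, 36, 14, 8, 39, 7]
  2 vs larger child 39 at index 7, swap → [48, 45, 34, 39, 36, 14, 8, 2, 7]
extract-max #2 returns 48:
  remove root 48; move last element 7 to root → [7, 45, 34, 39, 36, 14, 8, 2]
  7 vs larger child 45 at index 1, swap → [45, 7, 34, 39, 36, 14, 8, 2]
  7 vs larger child 39 at index 3, swap → [45, 39, 34, 7, 36, 14, 8, 2]
extract-max #3 returns 45:
  remove root 45; move last element 2 to root → [2, 39, 34, 7, 36, 14, 8]
  2 vs larger child 39 at index 1, swap → [39, 2, 34, 7, 36, 14, 8]
  2 vs larger child 36 at index 4, swap → [39, 36, 34, 7, 2, 14, 8]
extract-max #4 returns 39:
  remove root 39; move last element 8 to root → [8, 36, 34, 7, 2, 14]
  8 vs larger child 36 at index 1, swap → [36, 8, 34, 7, 2, 14]
extract-max #5 returns 36:
  remove root 36; move last element 14 to root → [14, 8, 34, 7, 2]
  14 vs larger child 34 at index 2, swap → [34, 8, 14, 7, 2]
extract-max #6 returns 34:
  remove root 34; move last element 2 to root → [2, 8, 14, 7]
  2 vs larger child 14 at index 2, swap → [14, 8, 2, 7]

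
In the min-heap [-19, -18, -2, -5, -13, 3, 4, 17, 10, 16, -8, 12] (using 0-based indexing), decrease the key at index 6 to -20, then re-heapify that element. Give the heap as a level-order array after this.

[-20, -18, -19, -5, -13, 3, -2, 17, 10, 16, -8, 12]

set index 6 from 4 to -20 → [-19, -18, -2, -5, -13, 3, -20, 17, 10, 16, -8, 12]
-20 < parent -2 at index 2, swap → [-19, -18, -20, -5, -13, 3, -2, 17, 10, 16, -8, 12]
-20 < parent -19 at index 0, swap → [-20, -18, -19, -5, -13, 3, -2, 17, 10, 16, -8, 12]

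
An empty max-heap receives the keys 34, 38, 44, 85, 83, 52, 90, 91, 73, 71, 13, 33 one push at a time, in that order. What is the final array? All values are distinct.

Insert 34:
  append 34 at index 0 → [34] (no swap needed)
Insert 38:
  append 38 at index 1 → [34, 38]
  38 > parent 34 at index 0, swap → [38, 34]
Insert 44:
  append 44 at index 2 → [38, 34, 44]
  44 > parent 38 at index 0, swap → [44, 34, 38]
Insert 85:
  append 85 at index 3 → [44, 34, 38, 85]
  85 > parent 34 at index 1, swap → [44, 85, 38, 34]
  85 > parent 44 at index 0, swap → [85, 44, 38, 34]
Insert 83:
  append 83 at index 4 → [85, 44, 38, 34, 83]
  83 > parent 44 at index 1, swap → [85, 83, 38, 34, 44]
Insert 52:
  append 52 at index 5 → [85, 83, 38, 34, 44, 52]
  52 > parent 38 at index 2, swap → [85, 83, 52, 34, 44, 38]
Insert 90:
  append 90 at index 6 → [85, 83, 52, 34, 44, 38, 90]
  90 > parent 52 at index 2, swap → [85, 83, 90, 34, 44, 38, 52]
  90 > parent 85 at index 0, swap → [90, 83, 85, 34, 44, 38, 52]
Insert 91:
  append 91 at index 7 → [90, 83, 85, 34, 44, 38, 52, 91]
  91 > parent 34 at index 3, swap → [90, 83, 85, 91, 44, 38, 52, 34]
  91 > parent 83 at index 1, swap → [90, 91, 85, 83, 44, 38, 52, 34]
  91 > parent 90 at index 0, swap → [91, 90, 85, 83, 44, 38, 52, 34]
Insert 73:
  append 73 at index 8 → [91, 90, 85, 83, 44, 38, 52, 34, 73] (no swap needed)
Insert 71:
  append 71 at index 9 → [91, 90, 85, 83, 44, 38, 52, 34, 73, 71]
  71 > parent 44 at index 4, swap → [91, 90, 85, 83, 71, 38, 52, 34, 73, 44]
Insert 13:
  append 13 at index 10 → [91, 90, 85, 83, 71, 38, 52, 34, 73, 44, 13] (no swap needed)
Insert 33:
  append 33 at index 11 → [91, 90, 85, 83, 71, 38, 52, 34, 73, 44, 13, 33] (no swap needed)

[91, 90, 85, 83, 71, 38, 52, 34, 73, 44, 13, 33]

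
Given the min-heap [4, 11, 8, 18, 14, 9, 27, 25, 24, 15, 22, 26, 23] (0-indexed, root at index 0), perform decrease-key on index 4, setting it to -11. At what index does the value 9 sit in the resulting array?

set index 4 from 14 to -11 → [4, 11, 8, 18, -11, 9, 27, 25, 24, 15, 22, 26, 23]
-11 < parent 11 at index 1, swap → [4, -11, 8, 18, 11, 9, 27, 25, 24, 15, 22, 26, 23]
-11 < parent 4 at index 0, swap → [-11, 4, 8, 18, 11, 9, 27, 25, 24, 15, 22, 26, 23]
resulting array: [-11, 4, 8, 18, 11, 9, 27, 25, 24, 15, 22, 26, 23]

5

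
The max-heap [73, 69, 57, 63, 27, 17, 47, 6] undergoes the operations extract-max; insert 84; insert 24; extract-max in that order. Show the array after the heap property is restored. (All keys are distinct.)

[69, 63, 57, 24, 27, 17, 47, 6]

extract-max → returns 73:
  remove root 73; move last element 6 to root → [6, 69, 57, 63, 27, 17, 47]
  6 vs larger child 69 at index 1, swap → [69, 6, 57, 63, 27, 17, 47]
  6 vs larger child 63 at index 3, swap → [69, 63, 57, 6, 27, 17, 47]
insert 84:
  append 84 at index 7 → [69, 63, 57, 6, 27, 17, 47, 84]
  84 > parent 6 at index 3, swap → [69, 63, 57, 84, 27, 17, 47, 6]
  84 > parent 63 at index 1, swap → [69, 84, 57, 63, 27, 17, 47, 6]
  84 > parent 69 at index 0, swap → [84, 69, 57, 63, 27, 17, 47, 6]
insert 24:
  append 24 at index 8 → [84, 69, 57, 63, 27, 17, 47, 6, 24] (no swap needed)
extract-max → returns 84:
  remove root 84; move last element 24 to root → [24, 69, 57, 63, 27, 17, 47, 6]
  24 vs larger child 69 at index 1, swap → [69, 24, 57, 63, 27, 17, 47, 6]
  24 vs larger child 63 at index 3, swap → [69, 63, 57, 24, 27, 17, 47, 6]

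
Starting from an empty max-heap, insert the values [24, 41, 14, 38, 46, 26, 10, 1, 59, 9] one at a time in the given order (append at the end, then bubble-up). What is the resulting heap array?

Insert 24:
  append 24 at index 0 → [24] (no swap needed)
Insert 41:
  append 41 at index 1 → [24, 41]
  41 > parent 24 at index 0, swap → [41, 24]
Insert 14:
  append 14 at index 2 → [41, 24, 14] (no swap needed)
Insert 38:
  append 38 at index 3 → [41, 24, 14, 38]
  38 > parent 24 at index 1, swap → [41, 38, 14, 24]
Insert 46:
  append 46 at index 4 → [41, 38, 14, 24, 46]
  46 > parent 38 at index 1, swap → [41, 46, 14, 24, 38]
  46 > parent 41 at index 0, swap → [46, 41, 14, 24, 38]
Insert 26:
  append 26 at index 5 → [46, 41, 14, 24, 38, 26]
  26 > parent 14 at index 2, swap → [46, 41, 26, 24, 38, 14]
Insert 10:
  append 10 at index 6 → [46, 41, 26, 24, 38, 14, 10] (no swap needed)
Insert 1:
  append 1 at index 7 → [46, 41, 26, 24, 38, 14, 10, 1] (no swap needed)
Insert 59:
  append 59 at index 8 → [46, 41, 26, 24, 38, 14, 10, 1, 59]
  59 > parent 24 at index 3, swap → [46, 41, 26, 59, 38, 14, 10, 1, 24]
  59 > parent 41 at index 1, swap → [46, 59, 26, 41, 38, 14, 10, 1, 24]
  59 > parent 46 at index 0, swap → [59, 46, 26, 41, 38, 14, 10, 1, 24]
Insert 9:
  append 9 at index 9 → [59, 46, 26, 41, 38, 14, 10, 1, 24, 9] (no swap needed)

[59, 46, 26, 41, 38, 14, 10, 1, 24, 9]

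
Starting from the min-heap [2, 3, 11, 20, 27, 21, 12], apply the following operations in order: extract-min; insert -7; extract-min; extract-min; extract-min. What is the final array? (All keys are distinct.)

[12, 20, 21, 27]

extract-min → returns 2:
  remove root 2; move last element 12 to root → [12, 3, 11, 20, 27, 21]
  12 vs smaller child 3 at index 1, swap → [3, 12, 11, 20, 27, 21]
insert -7:
  append -7 at index 6 → [3, 12, 11, 20, 27, 21, -7]
  -7 < parent 11 at index 2, swap → [3, 12, -7, 20, 27, 21, 11]
  -7 < parent 3 at index 0, swap → [-7, 12, 3, 20, 27, 21, 11]
extract-min → returns -7:
  remove root -7; move last element 11 to root → [11, 12, 3, 20, 27, 21]
  11 vs smaller child 3 at index 2, swap → [3, 12, 11, 20, 27, 21]
extract-min → returns 3:
  remove root 3; move last element 21 to root → [21, 12, 11, 20, 27]
  21 vs smaller child 11 at index 2, swap → [11, 12, 21, 20, 27]
extract-min → returns 11:
  remove root 11; move last element 27 to root → [27, 12, 21, 20]
  27 vs smaller child 12 at index 1, swap → [12, 27, 21, 20]
  27 vs only child 20 at index 3, swap → [12, 20, 21, 27]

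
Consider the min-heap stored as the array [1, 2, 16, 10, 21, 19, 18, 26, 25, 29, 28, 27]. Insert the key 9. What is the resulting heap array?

[1, 2, 9, 10, 21, 16, 18, 26, 25, 29, 28, 27, 19]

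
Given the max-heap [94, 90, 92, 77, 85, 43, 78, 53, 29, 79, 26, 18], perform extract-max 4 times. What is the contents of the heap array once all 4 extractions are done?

[79, 77, 78, 53, 26, 43, 18, 29]

extract-max #1 returns 94:
  remove root 94; move last element 18 to root → [18, 90, 92, 77, 85, 43, 78, 53, 29, 79, 26]
  18 vs larger child 92 at index 2, swap → [92, 90, 18, 77, 85, 43, 78, 53, 29, 79, 26]
  18 vs larger child 78 at index 6, swap → [92, 90, 78, 77, 85, 43, 18, 53, 29, 79, 26]
extract-max #2 returns 92:
  remove root 92; move last element 26 to root → [26, 90, 78, 77, 85, 43, 18, 53, 29, 79]
  26 vs larger child 90 at index 1, swap → [90, 26, 78, 77, 85, 43, 18, 53, 29, 79]
  26 vs larger child 85 at index 4, swap → [90, 85, 78, 77, 26, 43, 18, 53, 29, 79]
  26 vs only child 79 at index 9, swap → [90, 85, 78, 77, 79, 43, 18, 53, 29, 26]
extract-max #3 returns 90:
  remove root 90; move last element 26 to root → [26, 85, 78, 77, 79, 43, 18, 53, 29]
  26 vs larger child 85 at index 1, swap → [85, 26, 78, 77, 79, 43, 18, 53, 29]
  26 vs larger child 79 at index 4, swap → [85, 79, 78, 77, 26, 43, 18, 53, 29]
extract-max #4 returns 85:
  remove root 85; move last element 29 to root → [29, 79, 78, 77, 26, 43, 18, 53]
  29 vs larger child 79 at index 1, swap → [79, 29, 78, 77, 26, 43, 18, 53]
  29 vs larger child 77 at index 3, swap → [79, 77, 78, 29, 26, 43, 18, 53]
  29 vs only child 53 at index 7, swap → [79, 77, 78, 53, 26, 43, 18, 29]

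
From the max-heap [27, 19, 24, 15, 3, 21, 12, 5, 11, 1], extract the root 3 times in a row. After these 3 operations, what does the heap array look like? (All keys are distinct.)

[19, 15, 12, 5, 3, 1, 11]

extract-max #1 returns 27:
  remove root 27; move last element 1 to root → [1, 19, 24, 15, 3, 21, 12, 5, 11]
  1 vs larger child 24 at index 2, swap → [24, 19, 1, 15, 3, 21, 12, 5, 11]
  1 vs larger child 21 at index 5, swap → [24, 19, 21, 15, 3, 1, 12, 5, 11]
extract-max #2 returns 24:
  remove root 24; move last element 11 to root → [11, 19, 21, 15, 3, 1, 12, 5]
  11 vs larger child 21 at index 2, swap → [21, 19, 11, 15, 3, 1, 12, 5]
  11 vs larger child 12 at index 6, swap → [21, 19, 12, 15, 3, 1, 11, 5]
extract-max #3 returns 21:
  remove root 21; move last element 5 to root → [5, 19, 12, 15, 3, 1, 11]
  5 vs larger child 19 at index 1, swap → [19, 5, 12, 15, 3, 1, 11]
  5 vs larger child 15 at index 3, swap → [19, 15, 12, 5, 3, 1, 11]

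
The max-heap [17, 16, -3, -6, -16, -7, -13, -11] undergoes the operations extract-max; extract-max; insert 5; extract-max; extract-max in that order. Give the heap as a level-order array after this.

[-6, -11, -7, -13, -16]

extract-max → returns 17:
  remove root 17; move last element -11 to root → [-11, 16, -3, -6, -16, -7, -13]
  -11 vs larger child 16 at index 1, swap → [16, -11, -3, -6, -16, -7, -13]
  -11 vs larger child -6 at index 3, swap → [16, -6, -3, -11, -16, -7, -13]
extract-max → returns 16:
  remove root 16; move last element -13 to root → [-13, -6, -3, -11, -16, -7]
  -13 vs larger child -3 at index 2, swap → [-3, -6, -13, -11, -16, -7]
  -13 vs only child -7 at index 5, swap → [-3, -6, -7, -11, -16, -13]
insert 5:
  append 5 at index 6 → [-3, -6, -7, -11, -16, -13, 5]
  5 > parent -7 at index 2, swap → [-3, -6, 5, -11, -16, -13, -7]
  5 > parent -3 at index 0, swap → [5, -6, -3, -11, -16, -13, -7]
extract-max → returns 5:
  remove root 5; move last element -7 to root → [-7, -6, -3, -11, -16, -13]
  -7 vs larger child -3 at index 2, swap → [-3, -6, -7, -11, -16, -13]
extract-max → returns -3:
  remove root -3; move last element -13 to root → [-13, -6, -7, -11, -16]
  -13 vs larger child -6 at index 1, swap → [-6, -13, -7, -11, -16]
  -13 vs larger child -11 at index 3, swap → [-6, -11, -7, -13, -16]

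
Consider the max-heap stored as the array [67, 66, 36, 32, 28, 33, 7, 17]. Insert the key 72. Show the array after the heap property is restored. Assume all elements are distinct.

append 72 at index 8 → [67, 66, 36, 32, 28, 33, 7, 17, 72]
72 > parent 32 at index 3, swap → [67, 66, 36, 72, 28, 33, 7, 17, 32]
72 > parent 66 at index 1, swap → [67, 72, 36, 66, 28, 33, 7, 17, 32]
72 > parent 67 at index 0, swap → [72, 67, 36, 66, 28, 33, 7, 17, 32]

[72, 67, 36, 66, 28, 33, 7, 17, 32]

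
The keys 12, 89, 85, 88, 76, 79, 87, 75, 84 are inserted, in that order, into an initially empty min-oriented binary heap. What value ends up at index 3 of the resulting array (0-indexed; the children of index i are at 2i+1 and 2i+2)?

Insert 12:
  append 12 at index 0 → [12] (no swap needed)
Insert 89:
  append 89 at index 1 → [12, 89] (no swap needed)
Insert 85:
  append 85 at index 2 → [12, 89, 85] (no swap needed)
Insert 88:
  append 88 at index 3 → [12, 89, 85, 88]
  88 < parent 89 at index 1, swap → [12, 88, 85, 89]
Insert 76:
  append 76 at index 4 → [12, 88, 85, 89, 76]
  76 < parent 88 at index 1, swap → [12, 76, 85, 89, 88]
Insert 79:
  append 79 at index 5 → [12, 76, 85, 89, 88, 79]
  79 < parent 85 at index 2, swap → [12, 76, 79, 89, 88, 85]
Insert 87:
  append 87 at index 6 → [12, 76, 79, 89, 88, 85, 87] (no swap needed)
Insert 75:
  append 75 at index 7 → [12, 76, 79, 89, 88, 85, 87, 75]
  75 < parent 89 at index 3, swap → [12, 76, 79, 75, 88, 85, 87, 89]
  75 < parent 76 at index 1, swap → [12, 75, 79, 76, 88, 85, 87, 89]
Insert 84:
  append 84 at index 8 → [12, 75, 79, 76, 88, 85, 87, 89, 84] (no swap needed)
resulting array: [12, 75, 79, 76, 88, 85, 87, 89, 84]

76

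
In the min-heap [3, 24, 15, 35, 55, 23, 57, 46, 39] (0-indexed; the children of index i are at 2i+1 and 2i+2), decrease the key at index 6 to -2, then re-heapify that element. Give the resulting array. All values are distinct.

[-2, 24, 3, 35, 55, 23, 15, 46, 39]

set index 6 from 57 to -2 → [3, 24, 15, 35, 55, 23, -2, 46, 39]
-2 < parent 15 at index 2, swap → [3, 24, -2, 35, 55, 23, 15, 46, 39]
-2 < parent 3 at index 0, swap → [-2, 24, 3, 35, 55, 23, 15, 46, 39]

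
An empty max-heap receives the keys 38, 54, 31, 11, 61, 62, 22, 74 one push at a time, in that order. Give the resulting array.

[74, 62, 61, 54, 38, 31, 22, 11]

Insert 38:
  append 38 at index 0 → [38] (no swap needed)
Insert 54:
  append 54 at index 1 → [38, 54]
  54 > parent 38 at index 0, swap → [54, 38]
Insert 31:
  append 31 at index 2 → [54, 38, 31] (no swap needed)
Insert 11:
  append 11 at index 3 → [54, 38, 31, 11] (no swap needed)
Insert 61:
  append 61 at index 4 → [54, 38, 31, 11, 61]
  61 > parent 38 at index 1, swap → [54, 61, 31, 11, 38]
  61 > parent 54 at index 0, swap → [61, 54, 31, 11, 38]
Insert 62:
  append 62 at index 5 → [61, 54, 31, 11, 38, 62]
  62 > parent 31 at index 2, swap → [61, 54, 62, 11, 38, 31]
  62 > parent 61 at index 0, swap → [62, 54, 61, 11, 38, 31]
Insert 22:
  append 22 at index 6 → [62, 54, 61, 11, 38, 31, 22] (no swap needed)
Insert 74:
  append 74 at index 7 → [62, 54, 61, 11, 38, 31, 22, 74]
  74 > parent 11 at index 3, swap → [62, 54, 61, 74, 38, 31, 22, 11]
  74 > parent 54 at index 1, swap → [62, 74, 61, 54, 38, 31, 22, 11]
  74 > parent 62 at index 0, swap → [74, 62, 61, 54, 38, 31, 22, 11]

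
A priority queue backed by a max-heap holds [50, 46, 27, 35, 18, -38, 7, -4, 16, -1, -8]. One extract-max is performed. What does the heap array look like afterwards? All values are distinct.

remove root 50; move last element -8 to root → [-8, 46, 27, 35, 18, -38, 7, -4, 16, -1]
-8 vs larger child 46 at index 1, swap → [46, -8, 27, 35, 18, -38, 7, -4, 16, -1]
-8 vs larger child 35 at index 3, swap → [46, 35, 27, -8, 18, -38, 7, -4, 16, -1]
-8 vs larger child 16 at index 8, swap → [46, 35, 27, 16, 18, -38, 7, -4, -8, -1]

[46, 35, 27, 16, 18, -38, 7, -4, -8, -1]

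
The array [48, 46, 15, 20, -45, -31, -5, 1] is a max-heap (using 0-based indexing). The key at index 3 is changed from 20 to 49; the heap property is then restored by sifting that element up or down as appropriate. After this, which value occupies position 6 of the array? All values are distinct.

-5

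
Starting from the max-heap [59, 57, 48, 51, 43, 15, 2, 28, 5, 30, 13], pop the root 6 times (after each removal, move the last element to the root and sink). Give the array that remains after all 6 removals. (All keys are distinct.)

[28, 13, 15, 2, 5]

extract-max #1 returns 59:
  remove root 59; move last element 13 to root → [13, 57, 48, 51, 43, 15, 2, 28, 5, 30]
  13 vs larger child 57 at index 1, swap → [57, 13, 48, 51, 43, 15, 2, 28, 5, 30]
  13 vs larger child 51 at index 3, swap → [57, 51, 48, 13, 43, 15, 2, 28, 5, 30]
  13 vs larger child 28 at index 7, swap → [57, 51, 48, 28, 43, 15, 2, 13, 5, 30]
extract-max #2 returns 57:
  remove root 57; move last element 30 to root → [30, 51, 48, 28, 43, 15, 2, 13, 5]
  30 vs larger child 51 at index 1, swap → [51, 30, 48, 28, 43, 15, 2, 13, 5]
  30 vs larger child 43 at index 4, swap → [51, 43, 48, 28, 30, 15, 2, 13, 5]
extract-max #3 returns 51:
  remove root 51; move last element 5 to root → [5, 43, 48, 28, 30, 15, 2, 13]
  5 vs larger child 48 at index 2, swap → [48, 43, 5, 28, 30, 15, 2, 13]
  5 vs larger child 15 at index 5, swap → [48, 43, 15, 28, 30, 5, 2, 13]
extract-max #4 returns 48:
  remove root 48; move last element 13 to root → [13, 43, 15, 28, 30, 5, 2]
  13 vs larger child 43 at index 1, swap → [43, 13, 15, 28, 30, 5, 2]
  13 vs larger child 30 at index 4, swap → [43, 30, 15, 28, 13, 5, 2]
extract-max #5 returns 43:
  remove root 43; move last element 2 to root → [2, 30, 15, 28, 13, 5]
  2 vs larger child 30 at index 1, swap → [30, 2, 15, 28, 13, 5]
  2 vs larger child 28 at index 3, swap → [30, 28, 15, 2, 13, 5]
extract-max #6 returns 30:
  remove root 30; move last element 5 to root → [5, 28, 15, 2, 13]
  5 vs larger child 28 at index 1, swap → [28, 5, 15, 2, 13]
  5 vs larger child 13 at index 4, swap → [28, 13, 15, 2, 5]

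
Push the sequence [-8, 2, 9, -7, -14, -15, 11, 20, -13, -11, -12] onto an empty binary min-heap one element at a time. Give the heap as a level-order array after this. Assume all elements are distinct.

Insert -8:
  append -8 at index 0 → [-8] (no swap needed)
Insert 2:
  append 2 at index 1 → [-8, 2] (no swap needed)
Insert 9:
  append 9 at index 2 → [-8, 2, 9] (no swap needed)
Insert -7:
  append -7 at index 3 → [-8, 2, 9, -7]
  -7 < parent 2 at index 1, swap → [-8, -7, 9, 2]
Insert -14:
  append -14 at index 4 → [-8, -7, 9, 2, -14]
  -14 < parent -7 at index 1, swap → [-8, -14, 9, 2, -7]
  -14 < parent -8 at index 0, swap → [-14, -8, 9, 2, -7]
Insert -15:
  append -15 at index 5 → [-14, -8, 9, 2, -7, -15]
  -15 < parent 9 at index 2, swap → [-14, -8, -15, 2, -7, 9]
  -15 < parent -14 at index 0, swap → [-15, -8, -14, 2, -7, 9]
Insert 11:
  append 11 at index 6 → [-15, -8, -14, 2, -7, 9, 11] (no swap needed)
Insert 20:
  append 20 at index 7 → [-15, -8, -14, 2, -7, 9, 11, 20] (no swap needed)
Insert -13:
  append -13 at index 8 → [-15, -8, -14, 2, -7, 9, 11, 20, -13]
  -13 < parent 2 at index 3, swap → [-15, -8, -14, -13, -7, 9, 11, 20, 2]
  -13 < parent -8 at index 1, swap → [-15, -13, -14, -8, -7, 9, 11, 20, 2]
Insert -11:
  append -11 at index 9 → [-15, -13, -14, -8, -7, 9, 11, 20, 2, -11]
  -11 < parent -7 at index 4, swap → [-15, -13, -14, -8, -11, 9, 11, 20, 2, -7]
Insert -12:
  append -12 at index 10 → [-15, -13, -14, -8, -11, 9, 11, 20, 2, -7, -12]
  -12 < parent -11 at index 4, swap → [-15, -13, -14, -8, -12, 9, 11, 20, 2, -7, -11]

[-15, -13, -14, -8, -12, 9, 11, 20, 2, -7, -11]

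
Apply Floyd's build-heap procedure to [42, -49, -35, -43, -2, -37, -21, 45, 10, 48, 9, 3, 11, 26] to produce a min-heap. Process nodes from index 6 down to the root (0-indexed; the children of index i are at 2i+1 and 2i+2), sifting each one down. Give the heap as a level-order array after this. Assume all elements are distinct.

[-49, -43, -37, 10, -2, -35, -21, 45, 42, 48, 9, 3, 11, 26]

sift down from index 6: already satisfies heap property
sift down from index 5: already satisfies heap property
sift down from index 4: already satisfies heap property
sift down from index 3: already satisfies heap property
sift down from index 2:
  -35 vs smaller child -37 at index 5, swap → [42, -49, -37, -43, -2, -35, -21, 45, 10, 48, 9, 3, 11, 26]
sift down from index 1: already satisfies heap property
sift down from index 0:
  42 vs smaller child -49 at index 1, swap → [-49, 42, -37, -43, -2, -35, -21, 45, 10, 48, 9, 3, 11, 26]
  42 vs smaller child -43 at index 3, swap → [-49, -43, -37, 42, -2, -35, -21, 45, 10, 48, 9, 3, 11, 26]
  42 vs smaller child 10 at index 8, swap → [-49, -43, -37, 10, -2, -35, -21, 45, 42, 48, 9, 3, 11, 26]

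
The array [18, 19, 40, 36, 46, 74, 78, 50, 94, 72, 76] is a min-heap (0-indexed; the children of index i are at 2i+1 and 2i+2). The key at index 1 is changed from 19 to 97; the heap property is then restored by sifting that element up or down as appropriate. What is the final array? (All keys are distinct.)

[18, 36, 40, 50, 46, 74, 78, 97, 94, 72, 76]

set index 1 from 19 to 97 → [18, 97, 40, 36, 46, 74, 78, 50, 94, 72, 76]
97 vs smaller child 36 at index 3, swap → [18, 36, 40, 97, 46, 74, 78, 50, 94, 72, 76]
97 vs smaller child 50 at index 7, swap → [18, 36, 40, 50, 46, 74, 78, 97, 94, 72, 76]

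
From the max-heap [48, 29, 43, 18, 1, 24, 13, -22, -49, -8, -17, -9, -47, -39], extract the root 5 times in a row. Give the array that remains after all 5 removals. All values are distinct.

[13, 1, -9, -22, -8, -17, -39, -47, -49]

extract-max #1 returns 48:
  remove root 48; move last element -39 to root → [-39, 29, 43, 18, 1, 24, 13, -22, -49, -8, -17, -9, -47]
  -39 vs larger child 43 at index 2, swap → [43, 29, -39, 18, 1, 24, 13, -22, -49, -8, -17, -9, -47]
  -39 vs larger child 24 at index 5, swap → [43, 29, 24, 18, 1, -39, 13, -22, -49, -8, -17, -9, -47]
  -39 vs larger child -9 at index 11, swap → [43, 29, 24, 18, 1, -9, 13, -22, -49, -8, -17, -39, -47]
extract-max #2 returns 43:
  remove root 43; move last element -47 to root → [-47, 29, 24, 18, 1, -9, 13, -22, -49, -8, -17, -39]
  -47 vs larger child 29 at index 1, swap → [29, -47, 24, 18, 1, -9, 13, -22, -49, -8, -17, -39]
  -47 vs larger child 18 at index 3, swap → [29, 18, 24, -47, 1, -9, 13, -22, -49, -8, -17, -39]
  -47 vs larger child -22 at index 7, swap → [29, 18, 24, -22, 1, -9, 13, -47, -49, -8, -17, -39]
extract-max #3 returns 29:
  remove root 29; move last element -39 to root → [-39, 18, 24, -22, 1, -9, 13, -47, -49, -8, -17]
  -39 vs larger child 24 at index 2, swap → [24, 18, -39, -22, 1, -9, 13, -47, -49, -8, -17]
  -39 vs larger child 13 at index 6, swap → [24, 18, 13, -22, 1, -9, -39, -47, -49, -8, -17]
extract-max #4 returns 24:
  remove root 24; move last element -17 to root → [-17, 18, 13, -22, 1, -9, -39, -47, -49, -8]
  -17 vs larger child 18 at index 1, swap → [18, -17, 13, -22, 1, -9, -39, -47, -49, -8]
  -17 vs larger child 1 at index 4, swap → [18, 1, 13, -22, -17, -9, -39, -47, -49, -8]
  -17 vs only child -8 at index 9, swap → [18, 1, 13, -22, -8, -9, -39, -47, -49, -17]
extract-max #5 returns 18:
  remove root 18; move last element -17 to root → [-17, 1, 13, -22, -8, -9, -39, -47, -49]
  -17 vs larger child 13 at index 2, swap → [13, 1, -17, -22, -8, -9, -39, -47, -49]
  -17 vs larger child -9 at index 5, swap → [13, 1, -9, -22, -8, -17, -39, -47, -49]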